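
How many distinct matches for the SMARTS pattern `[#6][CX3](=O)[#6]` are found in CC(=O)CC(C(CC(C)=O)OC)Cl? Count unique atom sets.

2

[#6][CX3](=O)[#6] is the SMARTS for a ketone: a carbonyl carbon (no H) flanked by two carbons.
The molecule carries 2 separate instances of an acetyl/ketone group (-C(=O)CH3) meeting every constraint; each maps to a distinct set of atoms, giving 2 matches.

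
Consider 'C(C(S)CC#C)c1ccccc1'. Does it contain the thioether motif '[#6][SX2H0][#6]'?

The pattern [#6][SX2H0][#6] describes an aliphatic sulfur bridging two carbons with no H on the sulfur — a thioether.
The closest candidate here is a thiol (-SH), but the sulfur has H1, not H0 bridging two carbons. No other fragment satisfies the full query, so there is no match.

No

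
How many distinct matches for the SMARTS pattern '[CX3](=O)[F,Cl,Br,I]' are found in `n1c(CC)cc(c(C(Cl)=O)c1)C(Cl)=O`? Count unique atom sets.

2

[CX3](=O)[F,Cl,Br,I] is the SMARTS for an acyl halide: a carbonyl carbon bonded to a halogen.
The molecule carries 2 separate instances of an acyl chloride (-C(=O)Cl) meeting every constraint; each maps to a distinct set of atoms, giving 2 matches.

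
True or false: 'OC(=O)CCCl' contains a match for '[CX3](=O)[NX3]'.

False

The pattern [CX3](=O)[NX3] describes a carbonyl carbon bonded to a trivalent nitrogen — an amide.
The closest candidate here is a carboxylic acid group (-C(=O)OH), but the carbonyl is bonded to O, not to an NX3 nitrogen. No other fragment satisfies the full query, so there is no match.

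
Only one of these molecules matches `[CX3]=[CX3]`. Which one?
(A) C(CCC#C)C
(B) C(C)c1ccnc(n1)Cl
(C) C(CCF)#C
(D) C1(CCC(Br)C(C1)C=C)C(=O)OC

D

[CX3]=[CX3] describes a non-aromatic C=C double bond between two sp2 carbons (an alkene).
(A) has an ethyl group (-CH2CH3) but its C-C bond is a single bond between CX4 carbons, not CX3=CX3.
(B) has an ethyl group (-CH2CH3) but its C-C bond is a single bond between CX4 carbons, not CX3=CX3.
(C) has an ethynyl group (-C#CH) but the C-C bond is a triple bond, not a double bond.
(D) contains a vinyl group (-CH=CH2), which satisfies every atom and bond constraint.
So the answer is (D).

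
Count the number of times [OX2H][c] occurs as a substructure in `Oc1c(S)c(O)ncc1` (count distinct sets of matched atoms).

[OX2H][c] is the SMARTS for a phenol: a hydroxyl oxygen attached to an aromatic carbon.
The molecule carries 2 separate instances of a hydroxyl group (-OH) meeting every constraint; each maps to a distinct set of atoms, giving 2 matches.

2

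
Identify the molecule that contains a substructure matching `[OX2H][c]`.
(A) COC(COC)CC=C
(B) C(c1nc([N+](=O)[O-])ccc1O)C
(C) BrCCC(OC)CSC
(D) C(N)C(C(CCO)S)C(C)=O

B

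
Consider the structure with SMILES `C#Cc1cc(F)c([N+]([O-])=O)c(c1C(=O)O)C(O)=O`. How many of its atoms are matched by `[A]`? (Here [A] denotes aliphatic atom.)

12

The query [A] means: A matches any aliphatic (non-aromatic) heavy atom.
Check the 18 heavy atoms by environment: 6× c (aromatic) → no; 1× F → match; 1× N (charge +1) → match; 1× O (charge -1) → match; 5× O → match; 4× C → match.
Summing the matching environments: 1 + 1 + 1 + 5 + 4 = 12 matching atoms.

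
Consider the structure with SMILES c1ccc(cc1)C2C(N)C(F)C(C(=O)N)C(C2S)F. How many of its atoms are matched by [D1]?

The query [D1] means: atom with exactly one heavy-atom neighbour (degree 1).
Check the 19 heavy atoms by environment: 7× C (D3) → no; 1× c (aromatic, D3) → no; 5× c (aromatic, D2) → no; 2× F (D1) → match; 1× S (D1) → match; 1× O (D1) → match; 2× N (D1) → match.
Summing the matching environments: 2 + 1 + 1 + 2 = 6 matching atoms.

6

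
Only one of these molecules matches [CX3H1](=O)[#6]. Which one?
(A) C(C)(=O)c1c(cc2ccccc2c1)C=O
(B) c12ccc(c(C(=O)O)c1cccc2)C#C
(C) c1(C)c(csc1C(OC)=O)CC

A

[CX3H1](=O)[#6] describes an sp2 carbon with one H, double-bonded to O and single-bonded to carbon (an aldehyde).
(A) contains an aldehyde (-CHO), which satisfies every atom and bond constraint.
(B) has a carboxylic acid group (-C(=O)OH) but the carbonyl carbon has H0 and is bonded to O, not H1.
(C) has a methyl-ester group (-C(=O)OCH3) but the carbonyl carbon has H0, not H1.
So the answer is (A).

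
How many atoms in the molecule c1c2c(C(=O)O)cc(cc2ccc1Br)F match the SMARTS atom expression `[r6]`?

The query [r6] means: r6 matches atoms in a six-membered ring.
Check the 15 heavy atoms by environment: 10× c (aromatic, in 6-ring) → match; 1× C (acyclic) → no; 2× O (acyclic) → no; 1× F (acyclic) → no; 1× Br (acyclic) → no.
That gives 10 matching atoms.

10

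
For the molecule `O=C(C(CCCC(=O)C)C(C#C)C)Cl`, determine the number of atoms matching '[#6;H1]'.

3

The query [#6;H1] means: any carbon bearing exactly one hydrogen.
Check the 14 heavy atoms by environment: 2× C (H3) → no; 3× C (H1) → match; 3× C (H2) → no; 3× C (H0) → no; 2× O (H0) → no; 1× Cl (H0) → no.
That gives 3 matching atoms.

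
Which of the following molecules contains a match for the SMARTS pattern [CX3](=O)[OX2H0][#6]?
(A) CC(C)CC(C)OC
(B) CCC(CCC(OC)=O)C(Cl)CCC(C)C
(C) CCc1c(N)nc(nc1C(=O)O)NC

B

[CX3](=O)[OX2H0][#6] describes a carbonyl carbon bonded to an oxygen that is itself bonded to carbon (no H on that O) (an ester).
(A) has a methoxy ether (-OCH3) but the ether oxygen is not adjacent to a C=O carbon.
(B) contains a methyl-ester group (-C(=O)OCH3), which satisfies every atom and bond constraint.
(C) has a carboxylic acid group (-C(=O)OH) but the singly-bonded O carries H (OX2H1, not H0).
So the answer is (B).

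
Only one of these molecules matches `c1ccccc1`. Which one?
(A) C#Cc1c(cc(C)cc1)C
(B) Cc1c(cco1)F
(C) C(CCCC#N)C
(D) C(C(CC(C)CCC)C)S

A

c1ccccc1 describes six aromatic carbons in a ring (a benzene ring).
(A) contains the required atom environment, so the pattern matches.
(B) has a methyl group (-CH3) but no six-membered all-carbon aromatic ring is present.
(C) has a methyl group (-CH3) but no six-membered all-carbon aromatic ring is present.
(D) has a methyl group (-CH3) but no six-membered all-carbon aromatic ring is present.
So the answer is (A).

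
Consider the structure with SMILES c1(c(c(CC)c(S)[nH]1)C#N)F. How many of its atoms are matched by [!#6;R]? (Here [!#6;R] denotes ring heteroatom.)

Check the 11 heavy atoms by environment: 1× n (aromatic, in 5-ring) → match; 4× c (aromatic, in 5-ring) → no; 1× S (acyclic) → no; 3× C (acyclic) → no; 1× N (acyclic) → no; 1× F (acyclic) → no.
That gives 1 matching atom.

1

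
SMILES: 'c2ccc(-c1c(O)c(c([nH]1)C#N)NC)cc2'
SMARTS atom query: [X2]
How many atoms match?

The query [X2] means: any atom with exactly two total connections (bonds + H).
Check the 16 heavy atoms by environment: 1× n (aromatic, X3) → no; 10× c (aromatic, X3) → no; 1× C (X2) → match; 1× N (X1) → no; 1× O (X2) → match; 1× N (X3) → no; 1× C (X4) → no.
Summing the matching environments: 1 + 1 = 2 matching atoms.

2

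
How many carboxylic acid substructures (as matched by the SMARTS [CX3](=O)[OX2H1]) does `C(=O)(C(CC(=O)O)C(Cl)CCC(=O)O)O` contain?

3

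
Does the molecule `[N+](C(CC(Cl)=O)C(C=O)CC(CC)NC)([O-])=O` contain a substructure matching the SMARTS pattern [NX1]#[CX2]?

No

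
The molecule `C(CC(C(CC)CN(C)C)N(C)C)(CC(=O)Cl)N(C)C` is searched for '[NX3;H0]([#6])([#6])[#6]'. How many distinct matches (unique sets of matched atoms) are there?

[NX3;H0]([#6])([#6])[#6] is the SMARTS for a tertiary amine: a trivalent nitrogen with no H, bonded to three carbons.
The molecule carries 3 separate instances of a dimethylamino group (-N(CH3)2) meeting every constraint; each maps to a distinct set of atoms, giving 3 matches.

3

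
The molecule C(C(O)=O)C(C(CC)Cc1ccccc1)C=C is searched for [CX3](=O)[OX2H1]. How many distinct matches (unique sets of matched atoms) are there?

[CX3](=O)[OX2H1] is the SMARTS for a carboxylic acid: an sp2 carbon double-bonded to O and single-bonded to an -OH oxygen.
Exactly one fragment in the molecule meets all constraints, giving 1 match.

1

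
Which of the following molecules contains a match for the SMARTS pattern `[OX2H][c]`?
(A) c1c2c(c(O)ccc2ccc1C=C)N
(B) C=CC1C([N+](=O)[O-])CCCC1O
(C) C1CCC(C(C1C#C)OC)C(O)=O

A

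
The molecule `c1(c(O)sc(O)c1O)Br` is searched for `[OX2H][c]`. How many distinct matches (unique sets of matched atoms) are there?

3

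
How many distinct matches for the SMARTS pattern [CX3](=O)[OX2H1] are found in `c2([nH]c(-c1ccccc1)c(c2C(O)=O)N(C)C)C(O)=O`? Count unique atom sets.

[CX3](=O)[OX2H1] is the SMARTS for a carboxylic acid: an sp2 carbon double-bonded to O and single-bonded to an -OH oxygen.
The molecule carries 2 separate instances of a carboxylic acid group (-C(=O)OH) meeting every constraint; each maps to a distinct set of atoms, giving 2 matches.

2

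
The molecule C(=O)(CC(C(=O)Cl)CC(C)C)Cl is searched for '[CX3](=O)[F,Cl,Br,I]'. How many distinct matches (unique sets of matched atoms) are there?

2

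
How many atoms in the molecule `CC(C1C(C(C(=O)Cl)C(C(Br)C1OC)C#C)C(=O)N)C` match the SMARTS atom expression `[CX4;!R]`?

4

Check the 20 heavy atoms by environment: 6× C (X4, in 6-ring) → no; 2× C (X3, acyclic) → no; 2× O (X1, acyclic) → no; 1× N (X3, acyclic) → no; 4× C (X4, acyclic) → match; 1× Br (X1, acyclic) → no; 1× O (X2, acyclic) → no; 2× C (X2, acyclic) → no; 1× Cl (X1, acyclic) → no.
That gives 4 matching atoms.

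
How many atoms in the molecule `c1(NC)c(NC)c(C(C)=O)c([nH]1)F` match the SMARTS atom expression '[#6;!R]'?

4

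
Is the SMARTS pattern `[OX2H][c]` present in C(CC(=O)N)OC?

No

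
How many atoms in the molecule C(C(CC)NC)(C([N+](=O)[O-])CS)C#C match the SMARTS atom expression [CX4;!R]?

7

The query [CX4;!R] means: aliphatic carbon with four total connections, not in a ring.
Check the 14 heavy atoms by environment: 7× C (X4, acyclic) → match; 1× N (charge +1, X3, acyclic) → no; 1× O (charge -1, X1, acyclic) → no; 1× O (X1, acyclic) → no; 2× C (X2, acyclic) → no; 1× S (X2, acyclic) → no; 1× N (X3, acyclic) → no.
That gives 7 matching atoms.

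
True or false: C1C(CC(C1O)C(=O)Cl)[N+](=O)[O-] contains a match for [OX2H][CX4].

True

The pattern [OX2H][CX4] describes a hydroxyl oxygen bound to an sp3 (X4) carbon — an aliphatic alcohol.
The molecule carries a hydroxyl group (-OH), whose atoms satisfy every constraint of the query, so the pattern matches.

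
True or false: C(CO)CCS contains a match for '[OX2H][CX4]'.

True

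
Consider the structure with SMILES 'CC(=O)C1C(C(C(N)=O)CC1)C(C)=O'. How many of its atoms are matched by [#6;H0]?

Check the 14 heavy atoms by environment: 3× C (H1) → no; 2× C (H2) → no; 3× C (H0) → match; 3× O (H0) → no; 2× C (H3) → no; 1× N (H2) → no.
That gives 3 matching atoms.

3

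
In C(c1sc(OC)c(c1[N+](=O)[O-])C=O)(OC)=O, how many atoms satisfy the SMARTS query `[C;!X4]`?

2

The query [C;!X4] means: aliphatic carbon that does not have four total connections.
Check the 16 heavy atoms by environment: 1× s (aromatic, X2) → no; 4× c (aromatic, X3) → no; 2× C (X3) → match; 3× O (X1) → no; 1× N (charge +1, X3) → no; 1× O (charge -1, X1) → no; 2× O (X2) → no; 2× C (X4) → no.
That gives 2 matching atoms.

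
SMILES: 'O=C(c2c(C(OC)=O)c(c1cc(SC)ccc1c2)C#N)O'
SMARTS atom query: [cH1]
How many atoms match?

The query [cH1] means: aromatic carbon bearing exactly one hydrogen.
Check the 21 heavy atoms by environment: 6× c (aromatic, H0) → no; 4× c (aromatic, H1) → match; 1× S (H0) → no; 2× C (H3) → no; 3× C (H0) → no; 3× O (H0) → no; 1× O (H1) → no; 1× N (H0) → no.
That gives 4 matching atoms.

4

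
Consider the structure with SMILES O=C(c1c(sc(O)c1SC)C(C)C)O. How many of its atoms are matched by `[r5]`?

The query [r5] means: r5 matches atoms in a five-membered ring.
Check the 14 heavy atoms by environment: 1× s (aromatic, in 5-ring) → match; 4× c (aromatic, in 5-ring) → match; 3× O (acyclic) → no; 5× C (acyclic) → no; 1× S (acyclic) → no.
Summing the matching environments: 1 + 4 = 5 matching atoms.

5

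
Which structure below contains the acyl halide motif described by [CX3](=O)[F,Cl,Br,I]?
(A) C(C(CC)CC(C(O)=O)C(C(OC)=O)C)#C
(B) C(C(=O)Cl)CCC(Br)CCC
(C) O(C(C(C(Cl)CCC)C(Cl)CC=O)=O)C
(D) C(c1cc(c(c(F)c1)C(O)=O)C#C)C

B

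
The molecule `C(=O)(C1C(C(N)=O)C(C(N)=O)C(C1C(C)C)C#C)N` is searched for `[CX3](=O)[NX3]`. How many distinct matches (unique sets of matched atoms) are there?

3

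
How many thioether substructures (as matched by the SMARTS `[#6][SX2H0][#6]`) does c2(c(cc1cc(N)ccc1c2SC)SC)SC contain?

[#6][SX2H0][#6] is the SMARTS for a thioether: an aliphatic sulfur bridging two carbons with no H on the sulfur.
The molecule carries 3 separate instances of a methylthio ether (-SCH3) meeting every constraint; each maps to a distinct set of atoms, giving 3 matches.

3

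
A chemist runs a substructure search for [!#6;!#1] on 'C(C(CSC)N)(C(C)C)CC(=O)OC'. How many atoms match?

The query [!#6;!#1] means: not carbon and not hydrogen — any heteroatom.
Check the 14 heavy atoms by environment: 10× C → no; 2× O → match; 1× N → match; 1× S → match.
Summing the matching environments: 2 + 1 + 1 = 4 matching atoms.

4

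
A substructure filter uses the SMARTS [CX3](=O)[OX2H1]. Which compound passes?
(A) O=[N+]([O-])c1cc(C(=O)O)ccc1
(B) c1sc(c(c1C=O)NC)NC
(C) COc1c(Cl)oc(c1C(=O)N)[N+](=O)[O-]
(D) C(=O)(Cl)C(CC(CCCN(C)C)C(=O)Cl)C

A

[CX3](=O)[OX2H1] describes an sp2 carbon double-bonded to O and single-bonded to an -OH oxygen (a carboxylic acid).
(A) contains a carboxylic acid group (-C(=O)OH), which satisfies every atom and bond constraint.
(B) has an aldehyde (-CHO) but there is no singly-bonded oxygen on the carbonyl carbon.
(C) has a primary amide (-C(=O)NH2) but the carbonyl is bonded to N, not to an -OH oxygen.
(D) has an acyl chloride (-C(=O)Cl) but the carbonyl is bonded to Cl, not to an -OH oxygen.
So the answer is (A).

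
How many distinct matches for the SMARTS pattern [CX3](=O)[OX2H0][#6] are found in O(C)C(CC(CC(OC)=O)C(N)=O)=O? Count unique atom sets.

[CX3](=O)[OX2H0][#6] is the SMARTS for an ester: a carbonyl carbon bonded to an oxygen that is itself bonded to carbon (no H on that O).
The molecule carries 2 separate instances of a methyl-ester group (-C(=O)OCH3) meeting every constraint; each maps to a distinct set of atoms, giving 2 matches.

2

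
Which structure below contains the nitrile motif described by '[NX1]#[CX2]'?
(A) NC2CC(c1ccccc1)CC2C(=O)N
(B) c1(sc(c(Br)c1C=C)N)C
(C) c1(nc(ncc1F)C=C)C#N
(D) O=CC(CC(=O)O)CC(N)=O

C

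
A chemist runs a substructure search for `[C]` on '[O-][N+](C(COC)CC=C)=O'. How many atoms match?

Check the 10 heavy atoms by environment: 6× C → match; 2× O → no; 1× N (charge +1) → no; 1× O (charge -1) → no.
That gives 6 matching atoms.

6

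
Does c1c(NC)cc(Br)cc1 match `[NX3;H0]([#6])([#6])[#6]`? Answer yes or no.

No

The pattern [NX3;H0]([#6])([#6])[#6] describes a trivalent nitrogen with no H, bonded to three carbons — a tertiary amine.
The closest candidate here is an N-methylamino group (-NHCH3), but the nitrogen still has one H (H1), not H0. No other fragment satisfies the full query, so there is no match.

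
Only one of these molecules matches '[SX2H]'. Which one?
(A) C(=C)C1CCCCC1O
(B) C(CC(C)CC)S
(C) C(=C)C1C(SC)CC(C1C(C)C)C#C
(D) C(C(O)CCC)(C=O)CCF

[SX2H] describes an aliphatic sulfur with two connections, one being H (a thiol).
(A) has a hydroxyl group (-OH) but it is an -OH, not an -SH.
(B) contains a thiol (-SH), which satisfies every atom and bond constraint.
(C) has a methylthio ether (-SCH3) but the sulfur has H0 (bonded to two carbons), not H1.
(D) has a hydroxyl group (-OH) but it is an -OH, not an -SH.
So the answer is (B).

B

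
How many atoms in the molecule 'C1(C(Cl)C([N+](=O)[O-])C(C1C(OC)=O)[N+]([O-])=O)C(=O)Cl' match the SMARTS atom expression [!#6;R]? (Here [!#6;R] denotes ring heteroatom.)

0

The query [!#6;R] means: non-carbon atom that is part of a ring.
Check the 19 heavy atoms by environment: 5× C (in 5-ring) → no; 3× C (acyclic) → no; 5× O (acyclic) → no; 2× Cl (acyclic) → no; 2× N (charge +1, acyclic) → no; 2× O (charge -1, acyclic) → no.
No environment satisfies the query, so 0 matching atoms.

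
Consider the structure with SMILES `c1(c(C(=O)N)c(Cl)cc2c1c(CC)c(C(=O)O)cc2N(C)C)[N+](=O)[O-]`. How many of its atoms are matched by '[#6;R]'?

The query [#6;R] means: carbon that is part of a ring.
Check the 25 heavy atoms by environment: 10× c (aromatic, in 6-ring) → match; 1× Cl (acyclic) → no; 2× N (acyclic) → no; 6× C (acyclic) → no; 4× O (acyclic) → no; 1× N (charge +1, acyclic) → no; 1× O (charge -1, acyclic) → no.
That gives 10 matching atoms.

10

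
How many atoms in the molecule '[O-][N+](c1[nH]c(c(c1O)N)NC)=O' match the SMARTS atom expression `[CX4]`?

1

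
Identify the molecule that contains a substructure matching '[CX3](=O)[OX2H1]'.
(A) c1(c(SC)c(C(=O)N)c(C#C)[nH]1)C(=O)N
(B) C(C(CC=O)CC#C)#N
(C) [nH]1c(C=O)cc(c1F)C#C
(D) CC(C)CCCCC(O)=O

D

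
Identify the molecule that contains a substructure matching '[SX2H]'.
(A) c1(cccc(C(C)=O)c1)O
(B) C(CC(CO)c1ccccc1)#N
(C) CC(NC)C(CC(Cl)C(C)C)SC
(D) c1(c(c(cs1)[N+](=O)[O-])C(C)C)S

D

[SX2H] describes an aliphatic sulfur with two connections, one being H (a thiol).
(A) has a hydroxyl group (-OH) but it is an -OH, not an -SH.
(B) has a hydroxyl group (-OH) but it is an -OH, not an -SH.
(C) has a methylthio ether (-SCH3) but the sulfur has H0 (bonded to two carbons), not H1.
(D) contains a thiol (-SH), which satisfies every atom and bond constraint.
So the answer is (D).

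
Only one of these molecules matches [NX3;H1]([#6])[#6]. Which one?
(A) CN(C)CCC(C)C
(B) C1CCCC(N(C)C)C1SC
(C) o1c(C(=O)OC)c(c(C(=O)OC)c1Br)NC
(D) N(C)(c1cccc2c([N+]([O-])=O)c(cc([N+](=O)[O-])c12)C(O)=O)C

[NX3;H1]([#6])[#6] describes a trivalent nitrogen with one H, bonded to two carbons (a secondary amine).
(A) has a dimethylamino group (-N(CH3)2) but the nitrogen has H0, not H1.
(B) has a dimethylamino group (-N(CH3)2) but the nitrogen has H0, not H1.
(C) contains an N-methylamino group (-NHCH3), which satisfies every atom and bond constraint.
(D) has a dimethylamino group (-N(CH3)2) but the nitrogen has H0, not H1.
So the answer is (C).

C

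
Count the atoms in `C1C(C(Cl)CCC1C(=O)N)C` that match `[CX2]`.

0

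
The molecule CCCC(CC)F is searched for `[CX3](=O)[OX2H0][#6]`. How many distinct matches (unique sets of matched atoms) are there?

0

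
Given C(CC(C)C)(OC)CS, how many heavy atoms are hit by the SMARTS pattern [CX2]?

The query [CX2] means: C with X2: aliphatic carbon with exactly 2 total connections.
Check the 9 heavy atoms by environment: 7× C (X4) → no; 1× S (X2) → no; 1× O (X2) → no.
No environment satisfies the query, so 0 matching atoms.

0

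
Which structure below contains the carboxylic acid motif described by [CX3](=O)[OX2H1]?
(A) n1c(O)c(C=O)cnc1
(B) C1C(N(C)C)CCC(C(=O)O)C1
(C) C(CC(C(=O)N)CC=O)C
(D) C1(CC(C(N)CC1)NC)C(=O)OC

[CX3](=O)[OX2H1] describes an sp2 carbon double-bonded to O and single-bonded to an -OH oxygen (a carboxylic acid).
(A) has an aldehyde (-CHO) but there is no singly-bonded oxygen on the carbonyl carbon.
(B) contains a carboxylic acid group (-C(=O)OH), which satisfies every atom and bond constraint.
(C) has an aldehyde (-CHO) but there is no singly-bonded oxygen on the carbonyl carbon.
(D) has a methyl-ester group (-C(=O)OCH3) but the singly-bonded O has no H (OX2H0, not OX2H1).
So the answer is (B).

B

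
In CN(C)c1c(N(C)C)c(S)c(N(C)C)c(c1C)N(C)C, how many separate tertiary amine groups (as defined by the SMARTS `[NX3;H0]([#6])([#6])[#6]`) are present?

4

[NX3;H0]([#6])([#6])[#6] is the SMARTS for a tertiary amine: a trivalent nitrogen with no H, bonded to three carbons.
The molecule carries 4 separate instances of a dimethylamino group (-N(CH3)2) meeting every constraint; each maps to a distinct set of atoms, giving 4 matches.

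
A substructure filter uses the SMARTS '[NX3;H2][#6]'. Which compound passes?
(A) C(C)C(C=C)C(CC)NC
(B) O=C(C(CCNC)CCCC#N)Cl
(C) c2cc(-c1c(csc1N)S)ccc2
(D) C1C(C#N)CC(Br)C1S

C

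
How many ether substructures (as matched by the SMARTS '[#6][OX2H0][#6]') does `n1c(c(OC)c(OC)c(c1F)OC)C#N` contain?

3

[#6][OX2H0][#6] is the SMARTS for an ether: an aliphatic oxygen bridging two carbons with no H on the oxygen.
The molecule carries 3 separate instances of a methoxy ether (-OCH3) meeting every constraint; each maps to a distinct set of atoms, giving 3 matches.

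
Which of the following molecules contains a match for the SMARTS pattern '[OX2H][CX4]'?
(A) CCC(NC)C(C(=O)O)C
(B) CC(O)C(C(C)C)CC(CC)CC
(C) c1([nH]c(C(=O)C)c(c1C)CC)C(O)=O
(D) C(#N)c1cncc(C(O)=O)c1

[OX2H][CX4] describes a hydroxyl oxygen bound to an sp3 (X4) carbon (an aliphatic alcohol).
(A) has a carboxylic acid group (-C(=O)OH) but the -OH is on a CX3 carbonyl carbon, not a CX4 carbon.
(B) contains a hydroxyl group (-OH), which satisfies every atom and bond constraint.
(C) has a carboxylic acid group (-C(=O)OH) but the -OH is on a CX3 carbonyl carbon, not a CX4 carbon.
(D) has a carboxylic acid group (-C(=O)OH) but the -OH is on a CX3 carbonyl carbon, not a CX4 carbon.
So the answer is (B).

B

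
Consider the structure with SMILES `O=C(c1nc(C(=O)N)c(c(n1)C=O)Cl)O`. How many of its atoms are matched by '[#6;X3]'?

7

The query [#6;X3] means: any carbon (aromatic or not) with three total connections.
Check the 15 heavy atoms by environment: 2× n (aromatic, X2) → no; 4× c (aromatic, X3) → match; 3× C (X3) → match; 3× O (X1) → no; 1× N (X3) → no; 1× O (X2) → no; 1× Cl (X1) → no.
Summing the matching environments: 4 + 3 = 7 matching atoms.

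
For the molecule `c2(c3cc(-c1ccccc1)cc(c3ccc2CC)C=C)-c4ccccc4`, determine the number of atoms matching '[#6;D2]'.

16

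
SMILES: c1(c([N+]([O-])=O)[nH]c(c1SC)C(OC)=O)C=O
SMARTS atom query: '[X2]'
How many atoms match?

2

The query [X2] means: any atom with exactly two total connections (bonds + H).
Check the 16 heavy atoms by environment: 1× n (aromatic, X3) → no; 4× c (aromatic, X3) → no; 1× N (charge +1, X3) → no; 1× O (charge -1, X1) → no; 3× O (X1) → no; 2× C (X3) → no; 1× O (X2) → match; 2× C (X4) → no; 1× S (X2) → match.
Summing the matching environments: 1 + 1 = 2 matching atoms.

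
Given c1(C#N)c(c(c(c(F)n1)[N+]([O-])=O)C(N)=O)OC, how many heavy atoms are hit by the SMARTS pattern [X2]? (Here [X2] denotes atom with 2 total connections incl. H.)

The query [X2] means: any atom with exactly two total connections (bonds + H).
Check the 17 heavy atoms by environment: 1× n (aromatic, X2) → match; 5× c (aromatic, X3) → no; 1× O (X2) → match; 1× C (X4) → no; 1× C (X3) → no; 2× O (X1) → no; 1× N (X3) → no; 1× C (X2) → match; 1× N (X1) → no; 1× N (charge +1, X3) → no; 1× O (charge -1, X1) → no; 1× F (X1) → no.
Summing the matching environments: 1 + 1 + 1 = 3 matching atoms.

3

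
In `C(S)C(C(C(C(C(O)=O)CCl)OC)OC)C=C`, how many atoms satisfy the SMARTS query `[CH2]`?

Check the 17 heavy atoms by environment: 3× C (H2) → match; 5× C (H1) → no; 1× S (H1) → no; 1× C (H0) → no; 3× O (H0) → no; 1× O (H1) → no; 2× C (H3) → no; 1× Cl (H0) → no.
That gives 3 matching atoms.

3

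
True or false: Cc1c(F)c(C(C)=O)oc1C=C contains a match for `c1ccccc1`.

The pattern c1ccccc1 describes six aromatic carbons in a ring — a benzene ring.
The closest candidate here is a methyl group (-CH3), but no six-membered all-carbon aromatic ring is present. No other fragment satisfies the full query, so there is no match.

False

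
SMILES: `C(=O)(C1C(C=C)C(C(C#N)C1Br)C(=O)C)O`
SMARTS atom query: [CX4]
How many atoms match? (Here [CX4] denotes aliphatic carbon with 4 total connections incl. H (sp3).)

The query [CX4] means: C with X4: aliphatic carbon with exactly 4 total connections (bonds + H).
Check the 16 heavy atoms by environment: 6× C (X4) → match; 4× C (X3) → no; 2× O (X1) → no; 1× C (X2) → no; 1× N (X1) → no; 1× Br (X1) → no; 1× O (X2) → no.
That gives 6 matching atoms.

6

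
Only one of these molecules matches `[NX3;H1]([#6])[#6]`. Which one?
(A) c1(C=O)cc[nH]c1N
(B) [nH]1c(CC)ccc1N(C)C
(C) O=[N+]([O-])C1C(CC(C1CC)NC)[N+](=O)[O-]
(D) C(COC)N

[NX3;H1]([#6])[#6] describes a trivalent nitrogen with one H, bonded to two carbons (a secondary amine).
(A) has a primary amino group (-NH2) but the nitrogen has H2 and only one carbon neighbour.
(B) has a dimethylamino group (-N(CH3)2) but the nitrogen has H0, not H1.
(C) contains an N-methylamino group (-NHCH3), which satisfies every atom and bond constraint.
(D) has a primary amino group (-NH2) but the nitrogen has H2 and only one carbon neighbour.
So the answer is (C).

C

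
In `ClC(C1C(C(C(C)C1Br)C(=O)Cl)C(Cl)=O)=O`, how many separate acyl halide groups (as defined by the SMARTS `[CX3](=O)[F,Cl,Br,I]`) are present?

3

[CX3](=O)[F,Cl,Br,I] is the SMARTS for an acyl halide: a carbonyl carbon bonded to a halogen.
The molecule carries 3 separate instances of an acyl chloride (-C(=O)Cl) meeting every constraint; each maps to a distinct set of atoms, giving 3 matches.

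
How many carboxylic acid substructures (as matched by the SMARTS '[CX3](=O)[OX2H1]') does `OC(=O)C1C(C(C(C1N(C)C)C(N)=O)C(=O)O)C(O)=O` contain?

3

[CX3](=O)[OX2H1] is the SMARTS for a carboxylic acid: an sp2 carbon double-bonded to O and single-bonded to an -OH oxygen.
The molecule carries 3 separate instances of a carboxylic acid group (-C(=O)OH) meeting every constraint; each maps to a distinct set of atoms, giving 3 matches.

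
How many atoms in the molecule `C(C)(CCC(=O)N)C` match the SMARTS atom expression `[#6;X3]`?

1

Check the 8 heavy atoms by environment: 5× C (X4) → no; 1× C (X3) → match; 1× O (X1) → no; 1× N (X3) → no.
That gives 1 matching atom.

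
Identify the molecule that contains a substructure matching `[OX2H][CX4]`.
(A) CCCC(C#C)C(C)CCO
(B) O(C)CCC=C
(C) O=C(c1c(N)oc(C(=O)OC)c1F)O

[OX2H][CX4] describes a hydroxyl oxygen bound to an sp3 (X4) carbon (an aliphatic alcohol).
(A) contains a hydroxyl group (-OH), which satisfies every atom and bond constraint.
(B) has a methoxy ether (-OCH3) but the oxygen has H0 (ether), not H1.
(C) has a carboxylic acid group (-C(=O)OH) but the -OH is on a CX3 carbonyl carbon, not a CX4 carbon.
So the answer is (A).

A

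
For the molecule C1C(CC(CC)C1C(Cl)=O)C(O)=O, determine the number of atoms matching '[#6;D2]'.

3

The query [#6;D2] means: any carbon bonded to exactly two heavy atoms.
Check the 13 heavy atoms by environment: 3× C (D2) → match; 5× C (D3) → no; 3× O (D1) → no; 1× Cl (D1) → no; 1× C (D1) → no.
That gives 3 matching atoms.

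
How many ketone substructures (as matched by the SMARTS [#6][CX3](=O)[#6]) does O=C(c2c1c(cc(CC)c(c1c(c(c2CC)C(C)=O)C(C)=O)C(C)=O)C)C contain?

[#6][CX3](=O)[#6] is the SMARTS for a ketone: a carbonyl carbon (no H) flanked by two carbons.
The molecule carries 4 separate instances of an acetyl/ketone group (-C(=O)CH3) meeting every constraint; each maps to a distinct set of atoms, giving 4 matches.

4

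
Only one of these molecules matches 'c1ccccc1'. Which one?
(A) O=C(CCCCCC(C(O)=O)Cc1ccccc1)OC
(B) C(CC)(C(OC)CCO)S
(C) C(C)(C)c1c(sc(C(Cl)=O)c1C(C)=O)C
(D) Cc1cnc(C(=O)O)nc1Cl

A

c1ccccc1 describes six aromatic carbons in a ring (a benzene ring).
(A) contains a phenyl ring, which satisfies every atom and bond constraint.
(B) has a methyl group (-CH3) but no six-membered all-carbon aromatic ring is present.
(C) has a methyl group (-CH3) but no six-membered all-carbon aromatic ring is present.
(D) has a methyl group (-CH3) but no six-membered all-carbon aromatic ring is present.
So the answer is (A).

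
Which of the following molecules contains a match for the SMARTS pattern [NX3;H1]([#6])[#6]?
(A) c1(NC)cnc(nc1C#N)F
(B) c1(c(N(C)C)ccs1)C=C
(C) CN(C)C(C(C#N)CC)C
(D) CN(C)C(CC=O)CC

A

[NX3;H1]([#6])[#6] describes a trivalent nitrogen with one H, bonded to two carbons (a secondary amine).
(A) contains an N-methylamino group (-NHCH3), which satisfies every atom and bond constraint.
(B) has a dimethylamino group (-N(CH3)2) but the nitrogen has H0, not H1.
(C) has a dimethylamino group (-N(CH3)2) but the nitrogen has H0, not H1.
(D) has a dimethylamino group (-N(CH3)2) but the nitrogen has H0, not H1.
So the answer is (A).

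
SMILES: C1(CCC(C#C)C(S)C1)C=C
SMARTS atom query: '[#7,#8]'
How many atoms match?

Check the 11 heavy atoms by environment: 10× C → no; 1× S → no.
No environment satisfies the query, so 0 matching atoms.

0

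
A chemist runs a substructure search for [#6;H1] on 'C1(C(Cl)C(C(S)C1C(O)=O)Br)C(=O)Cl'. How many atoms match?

5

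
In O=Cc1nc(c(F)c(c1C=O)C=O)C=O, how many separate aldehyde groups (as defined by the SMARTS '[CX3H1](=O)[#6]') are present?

[CX3H1](=O)[#6] is the SMARTS for an aldehyde: an sp2 carbon with one H, double-bonded to O and single-bonded to carbon.
The molecule carries 4 separate instances of an aldehyde (-CHO) meeting every constraint; each maps to a distinct set of atoms, giving 4 matches.

4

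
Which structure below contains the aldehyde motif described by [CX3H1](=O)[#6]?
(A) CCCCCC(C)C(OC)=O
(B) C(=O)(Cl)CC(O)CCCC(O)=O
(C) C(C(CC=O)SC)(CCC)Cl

[CX3H1](=O)[#6] describes an sp2 carbon with one H, double-bonded to O and single-bonded to carbon (an aldehyde).
(A) has a methyl-ester group (-C(=O)OCH3) but the carbonyl carbon has H0, not H1.
(B) has a carboxylic acid group (-C(=O)OH) but the carbonyl carbon has H0 and is bonded to O, not H1.
(C) contains an aldehyde (-CHO), which satisfies every atom and bond constraint.
So the answer is (C).

C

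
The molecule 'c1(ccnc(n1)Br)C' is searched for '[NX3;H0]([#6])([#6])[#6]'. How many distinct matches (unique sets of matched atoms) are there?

0

[NX3;H0]([#6])([#6])[#6] is the SMARTS for a tertiary amine: a trivalent nitrogen with no H, bonded to three carbons.
No fragment in the molecule satisfies every constraint, giving 0 matches.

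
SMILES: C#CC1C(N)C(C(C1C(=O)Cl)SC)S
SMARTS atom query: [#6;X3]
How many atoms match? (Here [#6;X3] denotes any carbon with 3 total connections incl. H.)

The query [#6;X3] means: any carbon (aromatic or not) with three total connections.
Check the 14 heavy atoms by environment: 6× C (X4) → no; 2× S (X2) → no; 2× C (X2) → no; 1× N (X3) → no; 1× C (X3) → match; 1× O (X1) → no; 1× Cl (X1) → no.
That gives 1 matching atom.

1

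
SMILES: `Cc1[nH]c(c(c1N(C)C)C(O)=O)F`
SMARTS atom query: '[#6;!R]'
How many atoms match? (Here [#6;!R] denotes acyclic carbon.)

4

Check the 13 heavy atoms by environment: 1× n (aromatic, in 5-ring) → no; 4× c (aromatic, in 5-ring) → no; 4× C (acyclic) → match; 1× N (acyclic) → no; 1× F (acyclic) → no; 2× O (acyclic) → no.
That gives 4 matching atoms.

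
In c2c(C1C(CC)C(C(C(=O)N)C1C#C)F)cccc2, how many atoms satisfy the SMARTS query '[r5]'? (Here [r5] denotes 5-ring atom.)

5

The query [r5] means: r5 matches atoms in a five-membered ring.
Check the 19 heavy atoms by environment: 5× C (in 5-ring) → match; 5× C (acyclic) → no; 1× O (acyclic) → no; 1× N (acyclic) → no; 6× c (aromatic, in 6-ring) → no; 1× F (acyclic) → no.
That gives 5 matching atoms.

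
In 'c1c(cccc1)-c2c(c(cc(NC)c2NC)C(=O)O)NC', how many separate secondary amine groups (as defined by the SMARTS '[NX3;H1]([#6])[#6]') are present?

3

[NX3;H1]([#6])[#6] is the SMARTS for a secondary amine: a trivalent nitrogen with one H, bonded to two carbons.
The molecule carries 3 separate instances of an N-methylamino group (-NHCH3) meeting every constraint; each maps to a distinct set of atoms, giving 3 matches.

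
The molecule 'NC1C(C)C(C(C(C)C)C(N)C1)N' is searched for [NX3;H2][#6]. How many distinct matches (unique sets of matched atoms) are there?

3

[NX3;H2][#6] is the SMARTS for a primary amine: a trivalent nitrogen with two H attached to carbon.
The molecule carries 3 separate instances of a primary amino group (-NH2) meeting every constraint; each maps to a distinct set of atoms, giving 3 matches.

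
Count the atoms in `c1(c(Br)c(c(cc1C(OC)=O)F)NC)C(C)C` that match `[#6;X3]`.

7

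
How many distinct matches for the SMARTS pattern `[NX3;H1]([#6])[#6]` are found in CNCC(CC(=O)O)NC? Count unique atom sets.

2

[NX3;H1]([#6])[#6] is the SMARTS for a secondary amine: a trivalent nitrogen with one H, bonded to two carbons.
The molecule carries 2 separate instances of an N-methylamino group (-NHCH3) meeting every constraint; each maps to a distinct set of atoms, giving 2 matches.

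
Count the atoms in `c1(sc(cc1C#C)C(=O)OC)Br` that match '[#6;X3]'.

5

The query [#6;X3] means: any carbon (aromatic or not) with three total connections.
Check the 12 heavy atoms by environment: 1× s (aromatic, X2) → no; 4× c (aromatic, X3) → match; 2× C (X2) → no; 1× C (X3) → match; 1× O (X1) → no; 1× O (X2) → no; 1× C (X4) → no; 1× Br (X1) → no.
Summing the matching environments: 4 + 1 = 5 matching atoms.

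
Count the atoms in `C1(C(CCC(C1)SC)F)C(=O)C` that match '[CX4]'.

The query [CX4] means: C with X4: aliphatic carbon with exactly 4 total connections (bonds + H).
Check the 12 heavy atoms by environment: 8× C (X4) → match; 1× C (X3) → no; 1× O (X1) → no; 1× S (X2) → no; 1× F (X1) → no.
That gives 8 matching atoms.

8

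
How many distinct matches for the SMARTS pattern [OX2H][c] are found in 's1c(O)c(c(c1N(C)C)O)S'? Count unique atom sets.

[OX2H][c] is the SMARTS for a phenol: a hydroxyl oxygen attached to an aromatic carbon.
The molecule carries 2 separate instances of a hydroxyl group (-OH) meeting every constraint; each maps to a distinct set of atoms, giving 2 matches.

2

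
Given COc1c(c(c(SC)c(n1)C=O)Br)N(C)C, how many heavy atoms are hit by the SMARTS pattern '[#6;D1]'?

4

The query [#6;D1] means: carbon bonded to exactly one heavy atom.
Check the 16 heavy atoms by environment: 1× n (aromatic, D2) → no; 5× c (aromatic, D3) → no; 1× C (D2) → no; 1× O (D1) → no; 1× O (D2) → no; 4× C (D1) → match; 1× Br (D1) → no; 1× N (D3) → no; 1× S (D2) → no.
That gives 4 matching atoms.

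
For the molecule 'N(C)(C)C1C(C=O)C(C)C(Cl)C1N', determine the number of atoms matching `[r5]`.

5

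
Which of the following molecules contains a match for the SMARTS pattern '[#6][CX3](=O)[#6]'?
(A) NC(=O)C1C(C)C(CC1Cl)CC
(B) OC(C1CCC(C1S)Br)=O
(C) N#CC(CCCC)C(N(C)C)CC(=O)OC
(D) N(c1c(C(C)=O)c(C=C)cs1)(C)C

D

[#6][CX3](=O)[#6] describes a carbonyl carbon (no H) flanked by two carbons (a ketone).
(A) has a primary amide (-C(=O)NH2) but one neighbour of the carbonyl carbon is N, not C.
(B) has a carboxylic acid group (-C(=O)OH) but one neighbour of the carbonyl carbon is O, not C.
(C) has a methyl-ester group (-C(=O)OCH3) but one neighbour of the carbonyl carbon is O, not C.
(D) contains an acetyl/ketone group (-C(=O)CH3), which satisfies every atom and bond constraint.
So the answer is (D).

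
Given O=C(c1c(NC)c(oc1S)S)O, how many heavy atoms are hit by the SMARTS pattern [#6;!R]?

2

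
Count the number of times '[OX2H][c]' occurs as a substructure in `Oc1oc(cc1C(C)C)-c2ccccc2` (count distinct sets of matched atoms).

[OX2H][c] is the SMARTS for a phenol: a hydroxyl oxygen attached to an aromatic carbon.
Exactly one fragment in the molecule meets all constraints, giving 1 match.

1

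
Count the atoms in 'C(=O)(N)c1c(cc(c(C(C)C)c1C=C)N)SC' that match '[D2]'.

3

The query [D2] means: atom with exactly two heavy-atom neighbours.
Check the 17 heavy atoms by environment: 1× c (aromatic, D2) → match; 5× c (aromatic, D3) → no; 1× S (D2) → match; 4× C (D1) → no; 2× C (D3) → no; 1× O (D1) → no; 2× N (D1) → no; 1× C (D2) → match.
Summing the matching environments: 1 + 1 + 1 = 3 matching atoms.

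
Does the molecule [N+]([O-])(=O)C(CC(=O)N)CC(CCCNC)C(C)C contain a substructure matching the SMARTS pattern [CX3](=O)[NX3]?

Yes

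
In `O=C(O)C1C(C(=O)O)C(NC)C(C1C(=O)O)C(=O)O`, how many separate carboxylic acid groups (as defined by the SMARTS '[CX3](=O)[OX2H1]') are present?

4

[CX3](=O)[OX2H1] is the SMARTS for a carboxylic acid: an sp2 carbon double-bonded to O and single-bonded to an -OH oxygen.
The molecule carries 4 separate instances of a carboxylic acid group (-C(=O)OH) meeting every constraint; each maps to a distinct set of atoms, giving 4 matches.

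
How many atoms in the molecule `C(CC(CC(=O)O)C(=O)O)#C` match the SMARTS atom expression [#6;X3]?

Check the 11 heavy atoms by environment: 3× C (X4) → no; 2× C (X3) → match; 2× O (X1) → no; 2× O (X2) → no; 2× C (X2) → no.
That gives 2 matching atoms.

2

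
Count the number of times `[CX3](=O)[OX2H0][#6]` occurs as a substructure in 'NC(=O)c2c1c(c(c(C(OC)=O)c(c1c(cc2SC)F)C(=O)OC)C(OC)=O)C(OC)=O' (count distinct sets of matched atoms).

4

[CX3](=O)[OX2H0][#6] is the SMARTS for an ester: a carbonyl carbon bonded to an oxygen that is itself bonded to carbon (no H on that O).
The molecule carries 4 separate instances of a methyl-ester group (-C(=O)OCH3) meeting every constraint; each maps to a distinct set of atoms, giving 4 matches.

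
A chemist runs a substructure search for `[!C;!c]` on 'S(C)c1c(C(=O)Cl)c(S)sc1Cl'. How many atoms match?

6

The query [!C;!c] means: neither aliphatic nor aromatic carbon — same as [!#6].
Check the 12 heavy atoms by environment: 1× s (aromatic) → match; 4× c (aromatic) → no; 2× S → match; 2× Cl → match; 2× C → no; 1× O → match.
Summing the matching environments: 1 + 2 + 2 + 1 = 6 matching atoms.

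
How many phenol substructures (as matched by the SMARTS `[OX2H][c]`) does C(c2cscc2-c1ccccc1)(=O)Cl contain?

0

[OX2H][c] is the SMARTS for a phenol: a hydroxyl oxygen attached to an aromatic carbon.
No fragment in the molecule satisfies every constraint, giving 0 matches.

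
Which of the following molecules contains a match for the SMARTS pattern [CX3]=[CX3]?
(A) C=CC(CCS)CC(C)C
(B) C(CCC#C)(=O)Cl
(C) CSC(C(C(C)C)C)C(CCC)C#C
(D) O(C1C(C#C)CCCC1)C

[CX3]=[CX3] describes a non-aromatic C=C double bond between two sp2 carbons (an alkene).
(A) contains a vinyl group (-CH=CH2), which satisfies every atom and bond constraint.
(B) has an ethynyl group (-C#CH) but the C-C bond is a triple bond, not a double bond.
(C) has an ethynyl group (-C#CH) but the C-C bond is a triple bond, not a double bond.
(D) has an ethynyl group (-C#CH) but the C-C bond is a triple bond, not a double bond.
So the answer is (A).

A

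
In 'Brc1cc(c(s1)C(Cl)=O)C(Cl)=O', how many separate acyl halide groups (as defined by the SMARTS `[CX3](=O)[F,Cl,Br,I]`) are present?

[CX3](=O)[F,Cl,Br,I] is the SMARTS for an acyl halide: a carbonyl carbon bonded to a halogen.
The molecule carries 2 separate instances of an acyl chloride (-C(=O)Cl) meeting every constraint; each maps to a distinct set of atoms, giving 2 matches.

2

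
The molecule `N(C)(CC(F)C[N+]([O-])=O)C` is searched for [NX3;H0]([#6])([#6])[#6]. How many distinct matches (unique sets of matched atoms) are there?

1

[NX3;H0]([#6])([#6])[#6] is the SMARTS for a tertiary amine: a trivalent nitrogen with no H, bonded to three carbons.
Exactly one fragment in the molecule meets all constraints, giving 1 match.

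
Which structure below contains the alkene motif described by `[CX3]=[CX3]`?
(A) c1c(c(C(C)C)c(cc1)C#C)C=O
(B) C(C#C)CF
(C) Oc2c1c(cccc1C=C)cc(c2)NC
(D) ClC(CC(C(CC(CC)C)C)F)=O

C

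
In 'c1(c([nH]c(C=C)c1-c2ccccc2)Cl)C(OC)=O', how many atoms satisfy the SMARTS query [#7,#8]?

The query [#7,#8] means: nitrogen or oxygen (comma = OR).
Check the 18 heavy atoms by environment: 1× n (aromatic) → match; 10× c (aromatic) → no; 1× Cl → no; 4× C → no; 2× O → match.
Summing the matching environments: 1 + 2 = 3 matching atoms.

3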